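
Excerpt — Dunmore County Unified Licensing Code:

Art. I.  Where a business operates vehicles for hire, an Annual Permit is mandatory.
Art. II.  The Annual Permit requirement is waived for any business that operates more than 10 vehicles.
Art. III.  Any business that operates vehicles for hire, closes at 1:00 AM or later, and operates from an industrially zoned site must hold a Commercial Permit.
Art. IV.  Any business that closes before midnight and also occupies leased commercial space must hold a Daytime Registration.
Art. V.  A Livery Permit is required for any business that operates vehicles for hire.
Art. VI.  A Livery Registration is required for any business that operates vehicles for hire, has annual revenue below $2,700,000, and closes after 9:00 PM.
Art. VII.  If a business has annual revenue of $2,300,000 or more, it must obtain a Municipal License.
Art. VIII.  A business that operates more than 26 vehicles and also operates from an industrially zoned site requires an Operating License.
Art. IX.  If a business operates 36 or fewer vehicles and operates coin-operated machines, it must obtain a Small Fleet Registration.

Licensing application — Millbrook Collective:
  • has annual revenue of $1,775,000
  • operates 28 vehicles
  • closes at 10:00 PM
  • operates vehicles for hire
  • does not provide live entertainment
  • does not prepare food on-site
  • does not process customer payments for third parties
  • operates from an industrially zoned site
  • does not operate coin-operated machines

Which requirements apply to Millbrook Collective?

Art. I. operates vehicles for hire → Annual Permit required.
Art. II. vehicles 28 > 10 → exempt from Annual Permit.
Art. III. operates vehicles for hire; closes 10:00 PM, at/before 1:00 AM; operates from an industrially zoned site → Commercial Permit not required.
Art. IV. closes 10:00 PM, at/before midnight; operates from an industrially zoned site (not: occupies leased commercial space) → Daytime Registration not required.
Art. V. operates vehicles for hire → Livery Permit required.
Art. VI. operates vehicles for hire; revenue $1,775,000 < $2,700,000; closes 10:00 PM, after 9:00 PM → Livery Registration required.
Art. VII. revenue $1,775,000 < $2,300,000 → Municipal License not required.
Art. VIII. vehicles 28 > 26; operates from an industrially zoned site → Operating License required.
Art. IX. vehicles 28 ≤ 36; does not operate coin-operated machines → Small Fleet Registration not required.

Livery Permit, Livery Registration, Operating License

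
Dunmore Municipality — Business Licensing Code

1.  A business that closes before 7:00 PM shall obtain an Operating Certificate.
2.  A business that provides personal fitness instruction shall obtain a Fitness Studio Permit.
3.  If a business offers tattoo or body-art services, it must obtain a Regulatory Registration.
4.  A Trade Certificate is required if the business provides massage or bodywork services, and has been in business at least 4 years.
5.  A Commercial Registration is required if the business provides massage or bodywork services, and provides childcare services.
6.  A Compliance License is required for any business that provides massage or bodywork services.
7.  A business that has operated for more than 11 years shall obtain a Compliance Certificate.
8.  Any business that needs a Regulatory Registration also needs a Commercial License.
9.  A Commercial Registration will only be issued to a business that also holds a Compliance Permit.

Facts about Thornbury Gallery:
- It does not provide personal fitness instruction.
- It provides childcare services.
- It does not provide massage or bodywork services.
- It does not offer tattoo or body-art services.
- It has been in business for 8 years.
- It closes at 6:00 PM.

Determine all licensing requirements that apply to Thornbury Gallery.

1. closes 6:00 PM, at/before 7:00 PM → Operating Certificate required.
2. does not provide personal fitness instruction → Fitness Studio Permit not required.
3. does not offer tattoo or body-art services → Regulatory Registration not required.
4. does not provide massage or bodywork services; years in business 8 ≥ 4 → Trade Certificate not required.
5. does not provide massage or bodywork services; provides childcare services → Commercial Registration not required.
6. does not provide massage or bodywork services → Compliance License not required.
7. years in business 8 ≤ 11 → Compliance Certificate not required.
8. Regulatory Registration is not required → no effect.
9. Commercial Registration is not required → no effect.

Operating Certificate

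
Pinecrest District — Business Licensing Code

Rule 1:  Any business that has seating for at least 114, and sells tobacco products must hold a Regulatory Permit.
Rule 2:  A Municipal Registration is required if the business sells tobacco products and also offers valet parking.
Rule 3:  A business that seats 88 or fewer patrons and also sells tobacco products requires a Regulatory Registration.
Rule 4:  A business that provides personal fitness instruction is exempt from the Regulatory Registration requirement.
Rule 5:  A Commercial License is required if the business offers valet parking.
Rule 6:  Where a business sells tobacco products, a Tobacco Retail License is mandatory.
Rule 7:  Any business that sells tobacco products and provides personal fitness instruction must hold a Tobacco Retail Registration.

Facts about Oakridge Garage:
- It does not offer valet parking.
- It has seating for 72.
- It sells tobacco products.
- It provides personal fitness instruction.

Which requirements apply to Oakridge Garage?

Rule 1: seating 72 < 114; sells tobacco products → Regulatory Permit not required.
Rule 2: sells tobacco products; does not offer valet parking → Municipal Registration not required.
Rule 3: seating 72 ≤ 88; sells tobacco products → Regulatory Registration required.
Rule 4: provides personal fitness instruction → exempt from Regulatory Registration.
Rule 5: does not offer valet parking → Commercial License not required.
Rule 6: sells tobacco products → Tobacco Retail License required.
Rule 7: sells tobacco products; provides personal fitness instruction → Tobacco Retail Registration required.

Tobacco Retail License, Tobacco Retail Registration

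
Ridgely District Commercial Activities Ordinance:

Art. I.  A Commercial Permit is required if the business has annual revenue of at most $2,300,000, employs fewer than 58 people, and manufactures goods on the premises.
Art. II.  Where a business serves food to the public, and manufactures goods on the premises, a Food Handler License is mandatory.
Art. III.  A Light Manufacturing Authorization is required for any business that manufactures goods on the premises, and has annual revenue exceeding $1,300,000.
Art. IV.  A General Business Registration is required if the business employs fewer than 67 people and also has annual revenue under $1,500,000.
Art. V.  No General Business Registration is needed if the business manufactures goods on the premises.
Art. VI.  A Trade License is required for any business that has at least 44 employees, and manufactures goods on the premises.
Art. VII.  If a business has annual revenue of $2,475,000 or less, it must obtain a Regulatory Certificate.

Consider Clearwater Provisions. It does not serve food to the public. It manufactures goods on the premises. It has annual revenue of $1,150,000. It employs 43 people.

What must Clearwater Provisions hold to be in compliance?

Commercial Permit, Regulatory Certificate

Art. I. revenue $1,150,000 ≤ $2,300,000; employees 43 < 58; manufactures goods on the premises → Commercial Permit required.
Art. II. does not serve food to the public; manufactures goods on the premises → Food Handler License not required.
Art. III. manufactures goods on the premises; revenue $1,150,000 ≤ $1,300,000 → Light Manufacturing Authorization not required.
Art. IV. employees 43 < 67; revenue $1,150,000 < $1,500,000 → General Business Registration required.
Art. V. manufactures goods on the premises → exempt from General Business Registration.
Art. VI. employees 43 < 44; manufactures goods on the premises → Trade License not required.
Art. VII. revenue $1,150,000 ≤ $2,475,000 → Regulatory Certificate required.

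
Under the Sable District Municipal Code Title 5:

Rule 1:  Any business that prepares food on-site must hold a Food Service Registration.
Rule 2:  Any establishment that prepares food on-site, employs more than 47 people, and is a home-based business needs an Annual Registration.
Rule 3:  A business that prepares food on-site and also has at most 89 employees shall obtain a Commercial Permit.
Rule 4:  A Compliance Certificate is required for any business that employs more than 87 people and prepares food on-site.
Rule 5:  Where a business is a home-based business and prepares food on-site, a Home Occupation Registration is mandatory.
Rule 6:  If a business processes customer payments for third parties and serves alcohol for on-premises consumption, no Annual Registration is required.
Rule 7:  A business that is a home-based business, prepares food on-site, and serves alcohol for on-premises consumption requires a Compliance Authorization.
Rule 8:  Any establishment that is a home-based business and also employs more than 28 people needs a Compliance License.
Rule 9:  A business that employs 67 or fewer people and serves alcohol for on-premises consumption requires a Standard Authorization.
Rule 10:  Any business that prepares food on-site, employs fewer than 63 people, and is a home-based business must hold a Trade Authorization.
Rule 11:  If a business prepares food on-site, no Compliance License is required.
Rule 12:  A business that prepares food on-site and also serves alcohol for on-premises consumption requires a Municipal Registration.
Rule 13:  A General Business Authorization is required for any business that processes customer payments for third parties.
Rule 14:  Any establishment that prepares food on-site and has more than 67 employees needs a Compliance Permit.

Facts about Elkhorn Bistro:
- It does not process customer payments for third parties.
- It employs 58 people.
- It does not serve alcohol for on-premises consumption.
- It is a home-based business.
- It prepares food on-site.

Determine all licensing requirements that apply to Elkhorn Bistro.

Rule 1: prepares food on-site → Food Service Registration required.
Rule 2: prepares food on-site; employees 58 > 47; is a home-based business → Annual Registration required.
Rule 3: prepares food on-site; employees 58 ≤ 89 → Commercial Permit required.
Rule 4: employees 58 ≤ 87; prepares food on-site → Compliance Certificate not required.
Rule 5: is a home-based business; prepares food on-site → Home Occupation Registration required.
Rule 6: does not process customer payments for third parties; does not serve alcohol for on-premises consumption → Annual Registration exemption does not apply.
Rule 7: is a home-based business; prepares food on-site; does not serve alcohol for on-premises consumption → Compliance Authorization not required.
Rule 8: is a home-based business; employees 58 > 28 → Compliance License required.
Rule 9: employees 58 ≤ 67; does not serve alcohol for on-premises consumption → Standard Authorization not required.
Rule 10: prepares food on-site; employees 58 < 63; is a home-based business → Trade Authorization required.
Rule 11: prepares food on-site → exempt from Compliance License.
Rule 12: prepares food on-site; does not serve alcohol for on-premises consumption → Municipal Registration not required.
Rule 13: does not process customer payments for third parties → General Business Authorization not required.
Rule 14: prepares food on-site; employees 58 ≤ 67 → Compliance Permit not required.

Annual Registration, Commercial Permit, Food Service Registration, Home Occupation Registration, Trade Authorization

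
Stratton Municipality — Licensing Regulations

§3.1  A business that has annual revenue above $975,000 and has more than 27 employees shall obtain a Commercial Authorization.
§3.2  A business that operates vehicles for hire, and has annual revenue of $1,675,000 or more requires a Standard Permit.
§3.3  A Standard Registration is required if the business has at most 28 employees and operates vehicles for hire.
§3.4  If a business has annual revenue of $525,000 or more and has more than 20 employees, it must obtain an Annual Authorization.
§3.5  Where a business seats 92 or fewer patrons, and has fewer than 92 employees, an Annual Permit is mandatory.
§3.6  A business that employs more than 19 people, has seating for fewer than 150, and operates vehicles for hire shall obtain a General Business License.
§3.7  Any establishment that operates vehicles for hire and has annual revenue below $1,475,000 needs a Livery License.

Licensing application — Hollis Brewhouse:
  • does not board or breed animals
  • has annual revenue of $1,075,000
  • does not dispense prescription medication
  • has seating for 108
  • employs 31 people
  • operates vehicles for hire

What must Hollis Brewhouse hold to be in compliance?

§3.1 revenue $1,075,000 > $975,000; employees 31 > 27 → Commercial Authorization required.
§3.2 operates vehicles for hire; revenue $1,075,000 < $1,675,000 → Standard Permit not required.
§3.3 employees 31 > 28; operates vehicles for hire → Standard Registration not required.
§3.4 revenue $1,075,000 ≥ $525,000; employees 31 > 20 → Annual Authorization required.
§3.5 seating 108 > 92; employees 31 < 92 → Annual Permit not required.
§3.6 employees 31 > 19; seating 108 < 150; operates vehicles for hire → General Business License required.
§3.7 operates vehicles for hire; revenue $1,075,000 < $1,475,000 → Livery License required.

Annual Authorization, Commercial Authorization, General Business License, Livery License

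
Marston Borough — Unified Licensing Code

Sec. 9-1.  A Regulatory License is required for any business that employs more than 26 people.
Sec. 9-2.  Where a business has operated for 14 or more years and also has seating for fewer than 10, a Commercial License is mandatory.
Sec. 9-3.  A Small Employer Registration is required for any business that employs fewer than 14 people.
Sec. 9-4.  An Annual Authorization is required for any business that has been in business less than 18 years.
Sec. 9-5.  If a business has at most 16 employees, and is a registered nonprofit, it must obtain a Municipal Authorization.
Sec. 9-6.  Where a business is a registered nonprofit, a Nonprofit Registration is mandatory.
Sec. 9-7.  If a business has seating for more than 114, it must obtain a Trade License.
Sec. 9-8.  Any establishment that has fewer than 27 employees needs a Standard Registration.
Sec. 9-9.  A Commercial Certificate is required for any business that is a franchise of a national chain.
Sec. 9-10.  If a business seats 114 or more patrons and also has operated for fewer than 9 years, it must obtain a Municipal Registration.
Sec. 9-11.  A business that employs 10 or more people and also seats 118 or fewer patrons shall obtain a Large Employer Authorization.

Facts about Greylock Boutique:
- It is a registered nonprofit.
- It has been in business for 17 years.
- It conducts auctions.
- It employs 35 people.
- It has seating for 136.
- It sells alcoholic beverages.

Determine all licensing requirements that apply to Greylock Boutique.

Sec. 9-1. employees 35 > 26 → Regulatory License required.
Sec. 9-2. years in business 17 ≥ 14; seating 136 ≥ 10 → Commercial License not required.
Sec. 9-3. employees 35 ≥ 14 → Small Employer Registration not required.
Sec. 9-4. years in business 17 < 18 → Annual Authorization required.
Sec. 9-5. employees 35 > 16; is a registered nonprofit → Municipal Authorization not required.
Sec. 9-6. is a registered nonprofit → Nonprofit Registration required.
Sec. 9-7. seating 136 > 114 → Trade License required.
Sec. 9-8. employees 35 ≥ 27 → Standard Registration not required.
Sec. 9-9. is a registered nonprofit (not: is a franchise of a national chain) → Commercial Certificate not required.
Sec. 9-10. seating 136 ≥ 114; years in business 17 ≥ 9 → Municipal Registration not required.
Sec. 9-11. employees 35 ≥ 10; seating 136 > 118 → Large Employer Authorization not required.

Annual Authorization, Nonprofit Registration, Regulatory License, Trade License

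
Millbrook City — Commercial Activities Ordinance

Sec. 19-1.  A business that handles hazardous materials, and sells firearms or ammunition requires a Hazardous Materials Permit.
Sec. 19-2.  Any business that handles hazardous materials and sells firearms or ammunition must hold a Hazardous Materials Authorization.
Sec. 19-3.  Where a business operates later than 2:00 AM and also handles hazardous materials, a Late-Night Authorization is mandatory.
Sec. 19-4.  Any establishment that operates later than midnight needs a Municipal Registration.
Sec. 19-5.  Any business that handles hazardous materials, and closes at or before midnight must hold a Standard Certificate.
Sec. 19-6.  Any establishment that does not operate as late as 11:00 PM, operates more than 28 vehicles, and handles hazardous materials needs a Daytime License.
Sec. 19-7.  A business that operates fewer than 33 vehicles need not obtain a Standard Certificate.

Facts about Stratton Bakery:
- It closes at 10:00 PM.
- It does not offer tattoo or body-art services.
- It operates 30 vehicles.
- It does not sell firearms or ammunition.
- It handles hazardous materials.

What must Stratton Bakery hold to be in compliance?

Daytime License

Sec. 19-1. handles hazardous materials; does not sell firearms or ammunition → Hazardous Materials Permit not required.
Sec. 19-2. handles hazardous materials; does not sell firearms or ammunition → Hazardous Materials Authorization not required.
Sec. 19-3. closes 10:00 PM, at/before 2:00 AM; handles hazardous materials → Late-Night Authorization not required.
Sec. 19-4. closes 10:00 PM, at/before midnight → Municipal Registration not required.
Sec. 19-5. handles hazardous materials; closes 10:00 PM, at/before midnight → Standard Certificate required.
Sec. 19-6. closes 10:00 PM, at/before 11:00 PM; vehicles 30 > 28; handles hazardous materials → Daytime License required.
Sec. 19-7. vehicles 30 < 33 → exempt from Standard Certificate.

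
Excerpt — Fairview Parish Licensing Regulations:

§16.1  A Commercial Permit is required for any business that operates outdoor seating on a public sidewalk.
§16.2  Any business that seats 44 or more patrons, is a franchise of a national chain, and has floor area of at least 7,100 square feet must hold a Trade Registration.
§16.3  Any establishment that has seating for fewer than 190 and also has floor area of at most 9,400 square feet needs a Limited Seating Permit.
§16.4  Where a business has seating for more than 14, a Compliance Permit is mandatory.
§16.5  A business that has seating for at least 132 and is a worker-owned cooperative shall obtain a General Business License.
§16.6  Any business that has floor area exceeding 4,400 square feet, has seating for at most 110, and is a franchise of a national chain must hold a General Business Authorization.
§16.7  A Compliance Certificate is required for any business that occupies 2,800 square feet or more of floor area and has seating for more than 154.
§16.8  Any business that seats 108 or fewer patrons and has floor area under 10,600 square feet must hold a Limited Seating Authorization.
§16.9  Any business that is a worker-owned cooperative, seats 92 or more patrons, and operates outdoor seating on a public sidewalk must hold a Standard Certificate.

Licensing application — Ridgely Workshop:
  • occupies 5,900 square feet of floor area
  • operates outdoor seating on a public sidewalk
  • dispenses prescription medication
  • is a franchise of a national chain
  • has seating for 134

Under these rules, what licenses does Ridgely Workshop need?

§16.1 operates outdoor seating on a public sidewalk → Commercial Permit required.
§16.2 seating 134 ≥ 44; is a franchise of a national chain; floor area 5,900 square feet < 7,100 square feet → Trade Registration not required.
§16.3 seating 134 < 190; floor area 5,900 square feet ≤ 9,400 square feet → Limited Seating Permit required.
§16.4 seating 134 > 14 → Compliance Permit required.
§16.5 seating 134 ≥ 132; is a franchise of a national chain (not: is a worker-owned cooperative) → General Business License not required.
§16.6 floor area 5,900 square feet > 4,400 square feet; seating 134 > 110; is a franchise of a national chain → General Business Authorization not required.
§16.7 floor area 5,900 square feet ≥ 2,800 square feet; seating 134 ≤ 154 → Compliance Certificate not required.
§16.8 seating 134 > 108; floor area 5,900 square feet < 10,600 square feet → Limited Seating Authorization not required.
§16.9 is a franchise of a national chain (not: is a worker-owned cooperative); seating 134 ≥ 92; operates outdoor seating on a public sidewalk → Standard Certificate not required.

Commercial Permit, Compliance Permit, Limited Seating Permit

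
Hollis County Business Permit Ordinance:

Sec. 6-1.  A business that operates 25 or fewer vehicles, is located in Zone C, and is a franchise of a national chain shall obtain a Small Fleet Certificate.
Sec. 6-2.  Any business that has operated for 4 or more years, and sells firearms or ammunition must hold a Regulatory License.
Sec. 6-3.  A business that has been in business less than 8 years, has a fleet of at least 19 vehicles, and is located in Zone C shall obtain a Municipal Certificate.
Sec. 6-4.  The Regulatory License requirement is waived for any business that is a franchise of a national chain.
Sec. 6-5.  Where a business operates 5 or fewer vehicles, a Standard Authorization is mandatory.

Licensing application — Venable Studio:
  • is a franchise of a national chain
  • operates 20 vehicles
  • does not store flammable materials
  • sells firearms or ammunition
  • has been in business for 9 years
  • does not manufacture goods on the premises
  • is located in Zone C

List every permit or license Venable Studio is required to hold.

Small Fleet Certificate

Sec. 6-1. vehicles 20 ≤ 25; is located in Zone C; is a franchise of a national chain → Small Fleet Certificate required.
Sec. 6-2. years in business 9 ≥ 4; sells firearms or ammunition → Regulatory License required.
Sec. 6-3. years in business 9 ≥ 8; vehicles 20 ≥ 19; is located in Zone C → Municipal Certificate not required.
Sec. 6-4. is a franchise of a national chain → exempt from Regulatory License.
Sec. 6-5. vehicles 20 > 5 → Standard Authorization not required.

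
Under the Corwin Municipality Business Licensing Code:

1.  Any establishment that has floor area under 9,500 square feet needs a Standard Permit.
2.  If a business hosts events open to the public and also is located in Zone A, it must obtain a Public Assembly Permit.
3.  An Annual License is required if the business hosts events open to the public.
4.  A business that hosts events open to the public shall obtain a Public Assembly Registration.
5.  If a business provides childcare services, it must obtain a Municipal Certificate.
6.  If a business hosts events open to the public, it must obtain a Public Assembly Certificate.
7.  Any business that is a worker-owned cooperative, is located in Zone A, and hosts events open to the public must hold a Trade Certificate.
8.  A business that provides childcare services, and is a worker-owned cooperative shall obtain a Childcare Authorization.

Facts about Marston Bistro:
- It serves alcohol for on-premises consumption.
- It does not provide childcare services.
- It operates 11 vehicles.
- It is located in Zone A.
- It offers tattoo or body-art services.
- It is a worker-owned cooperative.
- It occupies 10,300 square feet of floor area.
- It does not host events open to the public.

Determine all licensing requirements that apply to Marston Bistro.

None

1. floor area 10,300 square feet ≥ 9,500 square feet → Standard Permit not required.
2. does not host events open to the public; is located in Zone A → Public Assembly Permit not required.
3. does not host events open to the public → Annual License not required.
4. does not host events open to the public → Public Assembly Registration not required.
5. does not provide childcare services → Municipal Certificate not required.
6. does not host events open to the public → Public Assembly Certificate not required.
7. is a worker-owned cooperative; is located in Zone A; does not host events open to the public → Trade Certificate not required.
8. does not provide childcare services; is a worker-owned cooperative → Childcare Authorization not required.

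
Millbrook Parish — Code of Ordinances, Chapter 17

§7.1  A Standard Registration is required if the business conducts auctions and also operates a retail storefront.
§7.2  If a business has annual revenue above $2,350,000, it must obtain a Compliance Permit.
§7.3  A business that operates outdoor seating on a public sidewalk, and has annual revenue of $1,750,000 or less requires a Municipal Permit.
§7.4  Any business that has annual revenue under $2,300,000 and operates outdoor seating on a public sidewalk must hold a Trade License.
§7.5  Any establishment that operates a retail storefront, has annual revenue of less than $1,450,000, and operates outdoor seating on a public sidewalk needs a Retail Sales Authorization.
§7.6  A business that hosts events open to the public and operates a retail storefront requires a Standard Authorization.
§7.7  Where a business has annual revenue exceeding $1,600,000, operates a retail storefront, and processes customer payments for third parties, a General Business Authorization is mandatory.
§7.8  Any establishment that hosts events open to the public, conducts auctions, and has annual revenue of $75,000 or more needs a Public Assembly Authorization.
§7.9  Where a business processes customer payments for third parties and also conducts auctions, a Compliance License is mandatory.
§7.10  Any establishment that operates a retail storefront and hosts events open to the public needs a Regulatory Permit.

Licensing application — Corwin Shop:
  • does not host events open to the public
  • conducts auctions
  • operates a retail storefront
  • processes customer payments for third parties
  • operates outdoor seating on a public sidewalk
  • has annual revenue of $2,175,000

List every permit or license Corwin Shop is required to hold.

Compliance License, General Business Authorization, Standard Registration, Trade License

§7.1 conducts auctions; operates a retail storefront → Standard Registration required.
§7.2 revenue $2,175,000 ≤ $2,350,000 → Compliance Permit not required.
§7.3 operates outdoor seating on a public sidewalk; revenue $2,175,000 > $1,750,000 → Municipal Permit not required.
§7.4 revenue $2,175,000 < $2,300,000; operates outdoor seating on a public sidewalk → Trade License required.
§7.5 operates a retail storefront; revenue $2,175,000 ≥ $1,450,000; operates outdoor seating on a public sidewalk → Retail Sales Authorization not required.
§7.6 does not host events open to the public; operates a retail storefront → Standard Authorization not required.
§7.7 revenue $2,175,000 > $1,600,000; operates a retail storefront; processes customer payments for third parties → General Business Authorization required.
§7.8 does not host events open to the public; conducts auctions; revenue $2,175,000 ≥ $75,000 → Public Assembly Authorization not required.
§7.9 processes customer payments for third parties; conducts auctions → Compliance License required.
§7.10 operates a retail storefront; does not host events open to the public → Regulatory Permit not required.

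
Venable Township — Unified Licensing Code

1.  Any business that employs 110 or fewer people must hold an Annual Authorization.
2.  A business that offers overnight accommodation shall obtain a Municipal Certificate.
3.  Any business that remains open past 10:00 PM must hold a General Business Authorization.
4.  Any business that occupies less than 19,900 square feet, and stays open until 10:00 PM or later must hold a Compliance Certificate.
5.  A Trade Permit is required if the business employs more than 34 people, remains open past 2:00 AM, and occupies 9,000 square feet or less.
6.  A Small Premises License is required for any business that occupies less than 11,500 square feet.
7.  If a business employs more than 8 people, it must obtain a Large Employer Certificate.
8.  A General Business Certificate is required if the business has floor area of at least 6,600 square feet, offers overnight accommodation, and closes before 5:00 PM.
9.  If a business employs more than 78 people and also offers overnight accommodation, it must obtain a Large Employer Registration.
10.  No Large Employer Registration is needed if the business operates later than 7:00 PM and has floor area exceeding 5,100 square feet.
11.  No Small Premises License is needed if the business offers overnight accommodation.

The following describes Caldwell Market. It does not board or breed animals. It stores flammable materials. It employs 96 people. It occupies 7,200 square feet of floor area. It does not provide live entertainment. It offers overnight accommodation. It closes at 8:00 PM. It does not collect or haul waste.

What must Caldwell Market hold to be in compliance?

1. employees 96 ≤ 110 → Annual Authorization required.
2. offers overnight accommodation → Municipal Certificate required.
3. closes 8:00 PM, at/before 10:00 PM → General Business Authorization not required.
4. floor area 7,200 square feet < 19,900 square feet; closes 8:00 PM, at/before 10:00 PM → Compliance Certificate not required.
5. employees 96 > 34; closes 8:00 PM, at/before 2:00 AM; floor area 7,200 square feet ≤ 9,000 square feet → Trade Permit not required.
6. floor area 7,200 square feet < 11,500 square feet → Small Premises License required.
7. employees 96 > 8 → Large Employer Certificate required.
8. floor area 7,200 square feet ≥ 6,600 square feet; offers overnight accommodation; closes 8:00 PM, after 5:00 PM → General Business Certificate not required.
9. employees 96 > 78; offers overnight accommodation → Large Employer Registration required.
10. closes 8:00 PM, after 7:00 PM; floor area 7,200 square feet > 5,100 square feet → exempt from Large Employer Registration.
11. offers overnight accommodation → exempt from Small Premises License.

Annual Authorization, Large Employer Certificate, Municipal Certificate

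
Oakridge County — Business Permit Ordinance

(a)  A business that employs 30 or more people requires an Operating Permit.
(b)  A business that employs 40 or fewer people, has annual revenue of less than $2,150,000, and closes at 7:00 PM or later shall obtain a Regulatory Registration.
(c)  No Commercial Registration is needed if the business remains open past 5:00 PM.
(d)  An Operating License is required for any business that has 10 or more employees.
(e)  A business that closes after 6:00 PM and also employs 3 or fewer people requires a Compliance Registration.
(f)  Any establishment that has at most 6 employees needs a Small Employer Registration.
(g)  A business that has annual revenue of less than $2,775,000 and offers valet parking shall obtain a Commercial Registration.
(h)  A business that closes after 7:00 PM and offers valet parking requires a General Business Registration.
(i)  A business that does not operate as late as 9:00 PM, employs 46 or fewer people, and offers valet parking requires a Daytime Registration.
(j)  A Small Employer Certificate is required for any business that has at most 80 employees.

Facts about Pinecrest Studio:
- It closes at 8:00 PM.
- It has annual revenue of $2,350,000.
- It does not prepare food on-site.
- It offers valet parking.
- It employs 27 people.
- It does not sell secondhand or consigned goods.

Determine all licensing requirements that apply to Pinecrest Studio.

(a) employees 27 < 30 → Operating Permit not required.
(b) employees 27 ≤ 40; revenue $2,350,000 ≥ $2,150,000; closes 8:00 PM, after 7:00 PM → Regulatory Registration not required.
(c) closes 8:00 PM, after 5:00 PM → exempt from Commercial Registration.
(d) employees 27 ≥ 10 → Operating License required.
(e) closes 8:00 PM, after 6:00 PM; employees 27 > 3 → Compliance Registration not required.
(f) employees 27 > 6 → Small Employer Registration not required.
(g) revenue $2,350,000 < $2,775,000; offers valet parking → Commercial Registration required.
(h) closes 8:00 PM, after 7:00 PM; offers valet parking → General Business Registration required.
(i) closes 8:00 PM, at/before 9:00 PM; employees 27 ≤ 46; offers valet parking → Daytime Registration required.
(j) employees 27 ≤ 80 → Small Employer Certificate required.

Daytime Registration, General Business Registration, Operating License, Small Employer Certificate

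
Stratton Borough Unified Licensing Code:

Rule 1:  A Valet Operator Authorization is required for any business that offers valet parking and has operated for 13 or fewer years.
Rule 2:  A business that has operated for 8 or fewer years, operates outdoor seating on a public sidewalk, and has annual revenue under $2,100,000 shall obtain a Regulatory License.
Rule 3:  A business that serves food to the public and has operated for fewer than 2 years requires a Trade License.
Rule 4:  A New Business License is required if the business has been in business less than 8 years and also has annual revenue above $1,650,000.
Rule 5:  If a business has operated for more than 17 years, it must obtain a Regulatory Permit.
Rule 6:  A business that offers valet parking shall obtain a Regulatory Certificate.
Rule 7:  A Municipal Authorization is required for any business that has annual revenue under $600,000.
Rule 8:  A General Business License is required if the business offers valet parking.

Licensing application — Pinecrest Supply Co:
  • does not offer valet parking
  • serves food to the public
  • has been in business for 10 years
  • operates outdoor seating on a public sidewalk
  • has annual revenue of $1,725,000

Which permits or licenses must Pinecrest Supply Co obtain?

None

Rule 1: does not offer valet parking; years in business 10 ≤ 13 → Valet Operator Authorization not required.
Rule 2: years in business 10 > 8; operates outdoor seating on a public sidewalk; revenue $1,725,000 < $2,100,000 → Regulatory License not required.
Rule 3: serves food to the public; years in business 10 ≥ 2 → Trade License not required.
Rule 4: years in business 10 ≥ 8; revenue $1,725,000 > $1,650,000 → New Business License not required.
Rule 5: years in business 10 ≤ 17 → Regulatory Permit not required.
Rule 6: does not offer valet parking → Regulatory Certificate not required.
Rule 7: revenue $1,725,000 ≥ $600,000 → Municipal Authorization not required.
Rule 8: does not offer valet parking → General Business License not required.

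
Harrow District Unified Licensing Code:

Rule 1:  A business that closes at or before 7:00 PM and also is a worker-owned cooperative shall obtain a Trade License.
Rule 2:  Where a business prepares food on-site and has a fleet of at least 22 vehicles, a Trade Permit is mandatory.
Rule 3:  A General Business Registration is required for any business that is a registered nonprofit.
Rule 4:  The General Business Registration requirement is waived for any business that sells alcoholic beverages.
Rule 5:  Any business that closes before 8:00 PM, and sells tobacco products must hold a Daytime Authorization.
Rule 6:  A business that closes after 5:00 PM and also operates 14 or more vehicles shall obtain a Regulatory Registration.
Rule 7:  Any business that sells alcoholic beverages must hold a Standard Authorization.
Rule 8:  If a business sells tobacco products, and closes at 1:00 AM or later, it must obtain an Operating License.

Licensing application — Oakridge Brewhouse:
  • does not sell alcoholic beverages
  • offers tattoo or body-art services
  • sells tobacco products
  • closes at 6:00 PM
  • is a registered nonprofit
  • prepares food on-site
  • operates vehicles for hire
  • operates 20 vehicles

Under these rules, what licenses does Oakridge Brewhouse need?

Rule 1: closes 6:00 PM, at/before 7:00 PM; is a registered nonprofit (not: is a worker-owned cooperative) → Trade License not required.
Rule 2: prepares food on-site; vehicles 20 < 22 → Trade Permit not required.
Rule 3: is a registered nonprofit → General Business Registration required.
Rule 4: does not sell alcoholic beverages → General Business Registration exemption does not apply.
Rule 5: closes 6:00 PM, at/before 8:00 PM; sells tobacco products → Daytime Authorization required.
Rule 6: closes 6:00 PM, after 5:00 PM; vehicles 20 ≥ 14 → Regulatory Registration required.
Rule 7: does not sell alcoholic beverages → Standard Authorization not required.
Rule 8: sells tobacco products; closes 6:00 PM, at/before 1:00 AM → Operating License not required.

Daytime Authorization, General Business Registration, Regulatory Registration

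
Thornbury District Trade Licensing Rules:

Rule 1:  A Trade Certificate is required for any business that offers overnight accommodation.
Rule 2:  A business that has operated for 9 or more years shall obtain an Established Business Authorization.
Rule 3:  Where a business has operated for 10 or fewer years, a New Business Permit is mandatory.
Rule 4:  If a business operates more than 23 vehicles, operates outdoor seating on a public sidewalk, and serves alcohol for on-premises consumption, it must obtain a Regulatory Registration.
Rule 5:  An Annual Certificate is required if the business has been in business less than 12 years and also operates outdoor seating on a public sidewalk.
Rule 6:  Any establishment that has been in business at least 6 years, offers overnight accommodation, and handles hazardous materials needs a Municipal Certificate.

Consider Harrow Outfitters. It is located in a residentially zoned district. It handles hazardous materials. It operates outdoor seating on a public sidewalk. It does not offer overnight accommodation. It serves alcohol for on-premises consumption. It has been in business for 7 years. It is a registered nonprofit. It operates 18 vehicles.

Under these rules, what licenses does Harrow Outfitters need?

Rule 1: does not offer overnight accommodation → Trade Certificate not required.
Rule 2: years in business 7 < 9 → Established Business Authorization not required.
Rule 3: years in business 7 ≤ 10 → New Business Permit required.
Rule 4: vehicles 18 ≤ 23; operates outdoor seating on a public sidewalk; serves alcohol for on-premises consumption → Regulatory Registration not required.
Rule 5: years in business 7 < 12; operates outdoor seating on a public sidewalk → Annual Certificate required.
Rule 6: years in business 7 ≥ 6; does not offer overnight accommodation; handles hazardous materials → Municipal Certificate not required.

Annual Certificate, New Business Permit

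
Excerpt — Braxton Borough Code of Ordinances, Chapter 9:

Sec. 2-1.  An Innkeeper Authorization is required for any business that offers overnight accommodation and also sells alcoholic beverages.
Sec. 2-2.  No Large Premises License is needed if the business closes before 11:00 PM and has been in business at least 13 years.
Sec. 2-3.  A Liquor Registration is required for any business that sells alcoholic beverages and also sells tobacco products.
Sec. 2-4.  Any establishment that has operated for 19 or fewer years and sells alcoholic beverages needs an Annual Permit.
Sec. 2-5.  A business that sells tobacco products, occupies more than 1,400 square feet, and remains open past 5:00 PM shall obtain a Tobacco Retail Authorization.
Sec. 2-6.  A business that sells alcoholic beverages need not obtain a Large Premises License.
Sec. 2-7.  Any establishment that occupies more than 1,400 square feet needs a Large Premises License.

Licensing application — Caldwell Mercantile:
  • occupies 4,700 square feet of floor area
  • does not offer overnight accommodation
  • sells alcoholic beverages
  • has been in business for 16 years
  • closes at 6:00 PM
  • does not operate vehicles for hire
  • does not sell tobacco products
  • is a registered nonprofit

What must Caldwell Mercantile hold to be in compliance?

Sec. 2-1. does not offer overnight accommodation; sells alcoholic beverages → Innkeeper Authorization not required.
Sec. 2-2. closes 6:00 PM, at/before 11:00 PM; years in business 16 ≥ 13 → exempt from Large Premises License.
Sec. 2-3. sells alcoholic beverages; does not sell tobacco products → Liquor Registration not required.
Sec. 2-4. years in business 16 ≤ 19; sells alcoholic beverages → Annual Permit required.
Sec. 2-5. does not sell tobacco products; floor area 4,700 square feet > 1,400 square feet; closes 6:00 PM, after 5:00 PM → Tobacco Retail Authorization not required.
Sec. 2-6. sells alcoholic beverages → exempt from Large Premises License.
Sec. 2-7. floor area 4,700 square feet > 1,400 square feet → Large Premises License required.

Annual Permit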